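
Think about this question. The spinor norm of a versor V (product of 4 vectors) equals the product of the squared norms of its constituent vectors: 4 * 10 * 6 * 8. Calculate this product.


Spinor norm N(V) = |v1|^2 * |v2|^2 * ... * |v4|^2
= 4 * 10 * 6 * 8
Running product: 4, 40, 240, 1920
N(V) = 1920


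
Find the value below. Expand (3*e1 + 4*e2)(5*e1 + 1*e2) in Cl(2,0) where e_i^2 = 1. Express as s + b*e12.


Expand: (3*e1 + 4*e2)(5*e1 + 1*e2)
= 3*5*e1e1 + 3*1*e1e2 + 4*5*e2e1 + 4*1*e2e2
Using e1^2 = e2^2 = 1, e2e1 = -e1e2:
Scalar part s = 3*5 + 4*1 = 15 + 4 = 19
Bivector part b = 3*1 - 4*5 = 3 - 20 = -17
uv = 19 - 17*e12


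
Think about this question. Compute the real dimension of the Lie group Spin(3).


Spin(n) double-covers SO(n); both have Lie algebra so(n) of dimension n(n-1)/2.
n = 3
n(n-1) = 3 * 2 = 6
dim Spin(3) = 6/2 = 3


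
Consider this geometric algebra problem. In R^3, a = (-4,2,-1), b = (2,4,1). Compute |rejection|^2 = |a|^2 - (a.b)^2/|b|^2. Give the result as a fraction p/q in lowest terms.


|a|^2 = (-4)^2 + 2^2 + (-1)^2 = 21
|b|^2 = 2^2 + 4^2 + 1^2 = 21
a . b = (-4)*2 + 2*4 + (-1)*1 = -1
(a.b)^2 = (-1)^2 = 1
|rej|^2 = 21 - 1/21
= (441 - 1)/21
= 440/21
In lowest terms: 440/21


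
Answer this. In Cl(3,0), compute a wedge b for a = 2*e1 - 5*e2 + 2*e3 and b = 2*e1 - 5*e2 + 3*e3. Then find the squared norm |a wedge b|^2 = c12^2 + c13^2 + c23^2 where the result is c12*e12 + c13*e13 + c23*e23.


a wedge b = (a1*b2 - a2*b1)*e12 + (a1*b3 - a3*b1)*e13 + (a2*b3 - a3*b2)*e23
e12 coeff: 2*(-5) - (-5)*2 = -10 - (-10) = 0
e13 coeff: 2*3 - 2*2 = 6 - 4 = 2
e23 coeff: (-5)*3 - 2*(-5) = -15 - (-10) = -5
|a wedge b|^2 = 0^2 + 2^2 + (-5)^2
= 0 + 4 + 25
= 29


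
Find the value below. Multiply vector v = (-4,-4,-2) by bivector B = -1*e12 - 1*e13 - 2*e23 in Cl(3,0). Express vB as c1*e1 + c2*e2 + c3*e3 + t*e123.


vB has grade-1 (vector) and grade-3 (trivector) parts: vB = (v _| B) + (v ^ B).
Vector part <vB>_1:
  e1: -v2*b12 - v3*b13 = -(-4)*(-1) - (-2)*(-1) = -6
  e2: v1*b12 - v3*b23 = (-4)*(-1) - (-2)*(-2) = 0
  e3: v1*b13 + v2*b23 = (-4)*(-1) + (-4)*(-2) = 12
Trivector part <vB>_3:
  e123: v1*b23 - v2*b13 + v3*b12 = (-4)*(-2) - (-4)*(-1) + (-2)*(-1) = 6
vB = -6*e1 + 0*e2 + 12*e3 + 6*e123


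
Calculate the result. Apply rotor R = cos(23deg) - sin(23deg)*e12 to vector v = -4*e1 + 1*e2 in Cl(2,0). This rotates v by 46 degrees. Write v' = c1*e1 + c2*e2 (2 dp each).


Rotor R = cos(23deg) - sin(23deg)*e12
Rotation angle theta = 2 * 23 = 46 degrees
v' = R*v*~R rotates v by theta.
cos(46deg) = 0.6947, sin(46deg) = 0.7193
v'_1 = -4*cos(46deg) - 1*sin(46deg)
= -4*0.6947 - 1*0.7193
= -3.50
v'_2 = -4*sin(46deg) + 1*cos(46deg)
= -4*0.7193 + 1*0.6947
= -2.18
v' = -3.50*e1 - 2.18*e2


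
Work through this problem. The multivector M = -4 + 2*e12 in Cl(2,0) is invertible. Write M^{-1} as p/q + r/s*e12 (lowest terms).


M = -4 + 2*e12, where e12^2 = -1.
Since M commutes with its reverse ~M = a - b*e12, M * ~M = a^2 - b^2*e12^2 = a^2 + b^2.
So M^{-1} = ~M / (a^2 + b^2) = (a - b*e12)/(a^2 + b^2).
a^2 + b^2 = 16 + 4 = 20
Scalar part = -4/20 = -1/5
Bivector coeff = -2/20 = -1/10
M^{-1} = -1/5 - 1/10*e12


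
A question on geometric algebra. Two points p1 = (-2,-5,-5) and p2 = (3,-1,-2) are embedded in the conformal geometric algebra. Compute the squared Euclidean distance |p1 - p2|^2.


p1 - p2 = (-5, -4, -3)
|p1 - p2|^2 = (-5)^2 + (-4)^2 + (-3)^2
= 25 + 16 + 9
= 50


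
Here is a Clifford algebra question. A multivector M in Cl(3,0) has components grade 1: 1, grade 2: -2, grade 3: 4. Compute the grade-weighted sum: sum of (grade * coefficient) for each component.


Grade-weighted sum = sum of grade_k * coefficient_k
1*1 = 1
2*(-2) = -4
3*4 = 12
Total = 1 + (-4) + 12 = 9


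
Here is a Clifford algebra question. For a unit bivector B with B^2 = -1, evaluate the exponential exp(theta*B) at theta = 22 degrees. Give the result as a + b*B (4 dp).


For a unit bivector B with B^2 = -1, the exponential series gives
e^(theta*B) = cos(theta) + sin(theta)*B (the GA analogue of Euler's formula).
theta = 22 degrees = 0.383972 rad
cos(22 deg) = 0.9272
sin(22 deg) = 0.3746
exp(theta*B) = 0.9272 + 0.3746*B


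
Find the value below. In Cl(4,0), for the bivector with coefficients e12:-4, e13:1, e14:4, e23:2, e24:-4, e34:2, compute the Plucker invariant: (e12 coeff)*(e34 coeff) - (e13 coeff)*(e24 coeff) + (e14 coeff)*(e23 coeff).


Plucker relation: af - be + cd
a*f = (-4)*2 = -8
b*e = 1*(-4) = -4
c*d = 4*2 = 8
af - be + cd = -8 - (-4) + 8
= 4


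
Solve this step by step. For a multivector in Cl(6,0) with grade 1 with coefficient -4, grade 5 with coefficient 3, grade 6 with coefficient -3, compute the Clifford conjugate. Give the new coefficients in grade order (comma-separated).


Clifford conjugate sign for grade k: (-1)^(k(k+1)/2)
Grade 1: (-1)^(1*2/2) = (-1)^1 = -1, coeff -4 -> 4
Grade 5: (-1)^(5*6/2) = (-1)^15 = -1, coeff 3 -> -3
Grade 6: (-1)^(6*7/2) = (-1)^21 = -1, coeff -3 -> 3
Conjugated coefficients: 4, -3, 3


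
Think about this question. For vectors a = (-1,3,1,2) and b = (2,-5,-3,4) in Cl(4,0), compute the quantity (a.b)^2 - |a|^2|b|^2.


a . b = (-1)*2 + 3*(-5) + 1*(-3) + 2*4
= -2 + (-15) + (-3) + 8 = -12
|a|^2 = (-1)^2 + 3^2 + 1^2 + 2^2 = 15
|b|^2 = 2^2 + (-5)^2 + (-3)^2 + 4^2 = 54
(a.b)^2 = (-12)^2 = 144
|a|^2 * |b|^2 = 15 * 54 = 810
Result = 144 - 810 = -666


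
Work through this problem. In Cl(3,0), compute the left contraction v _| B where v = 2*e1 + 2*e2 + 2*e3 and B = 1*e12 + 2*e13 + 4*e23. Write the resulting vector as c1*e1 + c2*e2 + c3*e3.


Left contraction v _| B = <vB>_1 (grade-1 part of the geometric product vB).
Using e1_|e12 = e2, e2_|e12 = -e1, e1_|e13 = e3, e3_|e13 = -e1, e2_|e23 = e3, e3_|e23 = -e2:
e1 coeff: -v2*b12 - v3*b13 = -(2)*(1) - (2)*(2) = -6
e2 coeff: v1*b12 - v3*b23 = (2)*(1) - (2)*(4) = -6
e3 coeff: v1*b13 + v2*b23 = (2)*(2) + (2)*(4) = 12
v _| B = -6*e1 - 6*e2 + 12*e3


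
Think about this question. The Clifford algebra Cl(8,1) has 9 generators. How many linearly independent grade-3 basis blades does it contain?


Number of grade-k basis blades in Cl(p,q) with n = p + q is C(n, k).
n = 8 + 1 = 9
C(9, 3) = 9! / (3! * 6!)
= 362880 / (6 * 720)
= 84


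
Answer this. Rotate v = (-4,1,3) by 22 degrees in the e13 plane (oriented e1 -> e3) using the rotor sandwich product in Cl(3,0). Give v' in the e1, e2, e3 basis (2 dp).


Rotor R = cos(11deg) - sin(11deg)*e13
Rotation angle theta = 2 * 11 = 22 degrees in the e13 plane (e1 -> e3).
The component perpendicular to the plane (e2) is invariant: v'_2 = v2 = 1.00
cos(22deg) = 0.9272, sin(22deg) = 0.3746
v'_1 = v1*cos(theta) - v3*sin(theta) = -4*0.9272 - 3*0.3746 = -4.83
v'_3 = v1*sin(theta) + v3*cos(theta) = -4*0.3746 + 3*0.9272 = 1.28
v' = -4.83*e1 + 1.00*e2 + 1.28*e3


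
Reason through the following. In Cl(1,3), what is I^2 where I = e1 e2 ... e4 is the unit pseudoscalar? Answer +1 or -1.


The pseudoscalar I = e1...e_n (product of all n generators) of Cl(p,q) satisfies I^2 = (-1)^(q + n(n-1)/2).
p = 1, q = 3, n = p + q = 4
n(n-1)/2 = 4 * 3 / 2 = 6
Exponent = q + n(n-1)/2 = 3 + 6 = 9
I^2 = (-1)^9 = -1


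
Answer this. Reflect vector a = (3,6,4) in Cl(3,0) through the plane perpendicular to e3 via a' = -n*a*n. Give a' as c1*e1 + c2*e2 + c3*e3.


Reflection formula: a' = -n*a*n, with n = e3 (unit vector, n^2 = 1).
For reflection through hyperplane perp to e3:
The component along e3 flips sign, others stay.
a = (3, 6, 4)
a' = (3, 6, -4)
a' = 3*e1 + 6*e2 - 4*e3


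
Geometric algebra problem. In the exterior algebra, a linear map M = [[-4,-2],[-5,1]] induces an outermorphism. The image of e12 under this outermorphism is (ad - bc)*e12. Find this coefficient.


The outermorphism of a linear map f sends e1^e2 to f(e1)^f(e2).
f(e1) = -4*e1 - 5*e2
f(e2) = -2*e1 + 1*e2
f(e1) ^ f(e2) = (-4*e1 - 5*e2) ^ (-2*e1 + 1*e2)
= (-4)*1*e12 + (-5)*(-2)*e21
= (-4 - 10)*e12
= -14*e12
Coefficient = -14


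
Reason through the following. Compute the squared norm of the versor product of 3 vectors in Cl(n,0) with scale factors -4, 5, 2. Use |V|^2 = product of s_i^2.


Each vector v_i has |v_i|^2 = s_i^2
Squared scales: (-4)^2 = 16, 5^2 = 25, 2^2 = 4
|V|^2 = 16 * 25 * 4
= 1600


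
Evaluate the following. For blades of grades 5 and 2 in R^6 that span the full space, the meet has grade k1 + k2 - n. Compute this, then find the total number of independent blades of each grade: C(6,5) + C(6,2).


Meet grade = grade(A) + grade(B) - n
= 5 + 2 - 6 = 1
C(6,5) = 6
C(6,2) = 15
dim_A + dim_B = 6 + 15 = 21


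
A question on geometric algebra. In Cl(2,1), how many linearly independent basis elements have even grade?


Even subalgebra dimension = 2^(n-1)
n = 2 + 1 = 3
2^(3 - 1) = 2^2 = 4
Verification: sum of C(3,k) for even k = 1 + 3 = 4
Result = 4


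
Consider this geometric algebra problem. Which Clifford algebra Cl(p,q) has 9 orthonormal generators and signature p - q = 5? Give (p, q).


We need p + q = 9 and p - q = 5.
Adding: 2p = 9 + 5 = 14, so p = 7.
Then q = 9 - 7 = 2.
(p, q) = (7, 2)


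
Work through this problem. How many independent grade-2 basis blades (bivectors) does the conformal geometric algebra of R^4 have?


The conformal model of R^4 uses Cl(5,1) with m = 4 + 2 = 6 generators.
Number of grade-2 blades = C(m, 2) = C(6, 2)
= 6*5/2 = 15


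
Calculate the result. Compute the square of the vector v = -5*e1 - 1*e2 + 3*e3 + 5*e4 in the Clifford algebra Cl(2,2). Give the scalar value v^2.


v^2 = sum of c_i^2 * e_i^2
Positive signature terms (e_i^2 = +1): (-5)^2 + (-1)^2 = 26
Negative signature terms (e_j^2 = -1): 3^2 + 5^2 = 34
v^2 = 26 - 34 = -8


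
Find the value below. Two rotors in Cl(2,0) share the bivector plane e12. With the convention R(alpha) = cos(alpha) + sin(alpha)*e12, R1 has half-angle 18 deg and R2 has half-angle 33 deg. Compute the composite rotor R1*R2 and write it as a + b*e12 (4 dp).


Same-plane rotors commute and their half-angles add:
R1*R2 = cos(a1 + a2) + sin(a1 + a2)*e12.
a1 + a2 = 18 + 33 = 51 deg
cos(51 deg) = 0.6293
sin(51 deg) = 0.7771
R1*R2 = 0.6293 + 0.7771*e12


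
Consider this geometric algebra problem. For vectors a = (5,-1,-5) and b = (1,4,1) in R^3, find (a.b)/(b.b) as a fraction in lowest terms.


Projection coefficient = (a . b) / (b . b)
a . b = 5*1 + (-1)*4 + (-5)*1
= 5 + (-4) + (-5) = -4
b . b = 1^2 + 4^2 + 1^2
= 1 + 16 + 1 = 18
Coefficient = -4/18
In lowest terms: -2/9


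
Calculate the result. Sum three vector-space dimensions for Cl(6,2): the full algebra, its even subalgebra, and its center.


n = 6 + 2 = 8
Total dim = 2^8 = 256
Even subalgebra dim = 2^7 = 128
n is even, so center dim = 1
Sum = 256 + 128 + 1 = 385


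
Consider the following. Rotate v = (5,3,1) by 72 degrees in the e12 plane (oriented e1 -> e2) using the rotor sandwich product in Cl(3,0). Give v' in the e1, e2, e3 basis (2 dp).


Rotor R = cos(36deg) - sin(36deg)*e12
Rotation angle theta = 2 * 36 = 72 degrees in the e12 plane (e1 -> e2).
The component perpendicular to the plane (e3) is invariant: v'_3 = v3 = 1.00
cos(72deg) = 0.3090, sin(72deg) = 0.9511
v'_1 = v1*cos(theta) - v2*sin(theta) = 5*0.3090 - 3*0.9511 = -1.31
v'_2 = v1*sin(theta) + v2*cos(theta) = 5*0.9511 + 3*0.3090 = 5.68
v' = -1.31*e1 + 5.68*e2 + 1.00*e3


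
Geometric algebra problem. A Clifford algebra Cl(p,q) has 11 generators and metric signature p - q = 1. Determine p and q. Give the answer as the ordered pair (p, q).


We need p + q = 11 and p - q = 1.
Adding: 2p = 11 + 1 = 12, so p = 6.
Then q = 11 - 6 = 5.
(p, q) = (6, 5)


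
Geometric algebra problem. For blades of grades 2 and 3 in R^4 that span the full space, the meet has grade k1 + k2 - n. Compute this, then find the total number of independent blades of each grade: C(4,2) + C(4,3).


Meet grade = grade(A) + grade(B) - n
= 2 + 3 - 4 = 1
C(4,2) = 6
C(4,3) = 4
dim_A + dim_B = 6 + 4 = 10


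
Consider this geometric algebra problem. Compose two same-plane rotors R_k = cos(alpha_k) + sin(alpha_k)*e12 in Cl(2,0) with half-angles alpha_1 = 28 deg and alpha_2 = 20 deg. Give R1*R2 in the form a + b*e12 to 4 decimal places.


Same-plane rotors commute and their half-angles add:
R1*R2 = cos(a1 + a2) + sin(a1 + a2)*e12.
a1 + a2 = 28 + 20 = 48 deg
cos(48 deg) = 0.6691
sin(48 deg) = 0.7431
R1*R2 = 0.6691 + 0.7431*e12


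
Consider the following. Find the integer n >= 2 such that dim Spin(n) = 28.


dim Spin(n) = dim so(n) = n(n-1)/2.
Solve n(n-1)/2 = 28, i.e. n^2 - n - 56 = 0.
Discriminant = 1 + 8*28 = 225
n = (1 + sqrt(225))/2 = (1 + 15)/2 = 8


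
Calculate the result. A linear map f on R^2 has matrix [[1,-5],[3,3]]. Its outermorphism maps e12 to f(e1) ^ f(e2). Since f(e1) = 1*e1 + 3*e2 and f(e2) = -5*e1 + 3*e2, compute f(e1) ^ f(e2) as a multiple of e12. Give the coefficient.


The outermorphism of a linear map f sends e1^e2 to f(e1)^f(e2).
f(e1) = 1*e1 + 3*e2
f(e2) = -5*e1 + 3*e2
f(e1) ^ f(e2) = (1*e1 + 3*e2) ^ (-5*e1 + 3*e2)
= 1*3*e12 + 3*(-5)*e21
= (3 - (-15))*e12
= 18*e12
Coefficient = 18


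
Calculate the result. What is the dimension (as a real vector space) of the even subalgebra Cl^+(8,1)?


Even subalgebra dimension = 2^(n-1)
n = 8 + 1 = 9
2^(9 - 1) = 2^8 = 256
Verification: sum of C(9,k) for even k = 1 + 36 + 126 + 84 + 9 = 256
Result = 256


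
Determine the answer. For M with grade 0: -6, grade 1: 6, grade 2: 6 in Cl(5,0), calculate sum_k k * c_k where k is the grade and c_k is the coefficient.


Grade-weighted sum = sum of grade_k * coefficient_k
0*(-6) = 0
1*6 = 6
2*6 = 12
Total = 0 + 6 + 12 = 18


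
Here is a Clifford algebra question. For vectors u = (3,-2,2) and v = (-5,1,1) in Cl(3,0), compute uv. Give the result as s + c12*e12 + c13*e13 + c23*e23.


In Cl(3,0): e_i^2 = 1, e_ie_j = -e_je_i for i != j.
Scalar part = u . v = 3*(-5) + (-2)*1 + 2*1
= -15 + (-2) + 2 = -15
e12 coeff = 3*1 - (-2)*(-5) = 3 - 10 = -7
e13 coeff = 3*1 - 2*(-5) = 3 - (-10) = 13
e23 coeff = (-2)*1 - 2*1 = -2 - 2 = -4
uv = -15 - 7*e12 + 13*e13 - 4*e23


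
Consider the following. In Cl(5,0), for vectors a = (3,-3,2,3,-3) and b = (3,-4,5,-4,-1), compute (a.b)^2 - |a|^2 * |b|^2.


a . b = 3*3 + (-3)*(-4) + 2*5 + 3*(-4) + (-3)*(-1)
= 9 + 12 + 10 + (-12) + 3 = 22
|a|^2 = 3^2 + (-3)^2 + 2^2 + 3^2 + (-3)^2 = 40
|b|^2 = 3^2 + (-4)^2 + 5^2 + (-4)^2 + (-1)^2 = 67
(a.b)^2 = 22^2 = 484
|a|^2 * |b|^2 = 40 * 67 = 2680
Result = 484 - 2680 = -2196


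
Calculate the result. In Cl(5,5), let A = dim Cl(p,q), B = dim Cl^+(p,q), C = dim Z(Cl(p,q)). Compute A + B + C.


n = 5 + 5 = 10
Total dim = 2^10 = 1024
Even subalgebra dim = 2^9 = 512
n is even, so center dim = 1
Sum = 1024 + 512 + 1 = 1537


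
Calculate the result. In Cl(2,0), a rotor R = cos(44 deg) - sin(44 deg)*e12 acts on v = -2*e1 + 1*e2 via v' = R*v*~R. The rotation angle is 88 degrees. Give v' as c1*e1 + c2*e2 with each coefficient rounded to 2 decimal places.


Rotor R = cos(44deg) - sin(44deg)*e12
Rotation angle theta = 2 * 44 = 88 degrees
v' = R*v*~R rotates v by theta.
cos(88deg) = 0.0349, sin(88deg) = 0.9994
v'_1 = -2*cos(88deg) - 1*sin(88deg)
= -2*0.0349 - 1*0.9994
= -1.07
v'_2 = -2*sin(88deg) + 1*cos(88deg)
= -2*0.9994 + 1*0.0349
= -1.96
v' = -1.07*e1 - 1.96*e2


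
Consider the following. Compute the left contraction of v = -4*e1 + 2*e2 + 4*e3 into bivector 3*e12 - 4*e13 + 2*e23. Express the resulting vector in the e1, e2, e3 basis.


Left contraction v _| B = <vB>_1 (grade-1 part of the geometric product vB).
Using e1_|e12 = e2, e2_|e12 = -e1, e1_|e13 = e3, e3_|e13 = -e1, e2_|e23 = e3, e3_|e23 = -e2:
e1 coeff: -v2*b12 - v3*b13 = -(2)*(3) - (4)*(-4) = 10
e2 coeff: v1*b12 - v3*b23 = (-4)*(3) - (4)*(2) = -20
e3 coeff: v1*b13 + v2*b23 = (-4)*(-4) + (2)*(2) = 20
v _| B = 10*e1 - 20*e2 + 20*e3


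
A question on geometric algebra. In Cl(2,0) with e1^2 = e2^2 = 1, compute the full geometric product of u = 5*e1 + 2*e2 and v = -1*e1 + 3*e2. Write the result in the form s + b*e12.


Expand: (5*e1 + 2*e2)(-1*e1 + 3*e2)
= 5*(-1)*e1e1 + 5*3*e1e2 + 2*(-1)*e2e1 + 2*3*e2e2
Using e1^2 = e2^2 = 1, e2e1 = -e1e2:
Scalar part s = 5*(-1) + 2*3 = -5 + 6 = 1
Bivector part b = 5*3 - 2*(-1) = 15 - (-2) = 17
uv = 1 + 17*e12


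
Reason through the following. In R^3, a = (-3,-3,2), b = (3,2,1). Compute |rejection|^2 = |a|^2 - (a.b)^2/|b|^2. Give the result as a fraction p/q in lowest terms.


|a|^2 = (-3)^2 + (-3)^2 + 2^2 = 22
|b|^2 = 3^2 + 2^2 + 1^2 = 14
a . b = (-3)*3 + (-3)*2 + 2*1 = -13
(a.b)^2 = (-13)^2 = 169
|rej|^2 = 22 - 169/14
= (308 - 169)/14
= 139/14
In lowest terms: 139/14


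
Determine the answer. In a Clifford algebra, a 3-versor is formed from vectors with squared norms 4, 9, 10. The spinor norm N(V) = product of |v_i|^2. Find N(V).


Spinor norm N(V) = |v1|^2 * |v2|^2 * ... * |v3|^2
= 4 * 9 * 10
Running product: 4, 36, 360
N(V) = 360


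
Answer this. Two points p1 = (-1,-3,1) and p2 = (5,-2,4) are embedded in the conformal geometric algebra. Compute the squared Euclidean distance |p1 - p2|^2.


p1 - p2 = (-6, -1, -3)
|p1 - p2|^2 = (-6)^2 + (-1)^2 + (-3)^2
= 36 + 1 + 9
= 46


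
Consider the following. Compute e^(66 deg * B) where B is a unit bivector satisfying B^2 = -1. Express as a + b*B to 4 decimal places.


For a unit bivector B with B^2 = -1, the exponential series gives
e^(theta*B) = cos(theta) + sin(theta)*B (the GA analogue of Euler's formula).
theta = 66 degrees = 1.151917 rad
cos(66 deg) = 0.4067
sin(66 deg) = 0.9135
exp(theta*B) = 0.4067 + 0.9135*B


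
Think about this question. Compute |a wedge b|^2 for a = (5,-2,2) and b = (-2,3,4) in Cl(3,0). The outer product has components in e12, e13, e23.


a wedge b = (a1*b2 - a2*b1)*e12 + (a1*b3 - a3*b1)*e13 + (a2*b3 - a3*b2)*e23
e12 coeff: 5*3 - (-2)*(-2) = 15 - 4 = 11
e13 coeff: 5*4 - 2*(-2) = 20 - (-4) = 24
e23 coeff: (-2)*4 - 2*3 = -8 - 6 = -14
|a wedge b|^2 = 11^2 + 24^2 + (-14)^2
= 121 + 576 + 196
= 893


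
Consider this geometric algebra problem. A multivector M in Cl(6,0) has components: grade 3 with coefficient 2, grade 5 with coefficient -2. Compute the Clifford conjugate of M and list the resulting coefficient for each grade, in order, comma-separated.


Clifford conjugate sign for grade k: (-1)^(k(k+1)/2)
Grade 3: (-1)^(3*4/2) = (-1)^6 = 1, coeff 2 -> 2
Grade 5: (-1)^(5*6/2) = (-1)^15 = -1, coeff -2 -> 2
Conjugated coefficients: 2, 2


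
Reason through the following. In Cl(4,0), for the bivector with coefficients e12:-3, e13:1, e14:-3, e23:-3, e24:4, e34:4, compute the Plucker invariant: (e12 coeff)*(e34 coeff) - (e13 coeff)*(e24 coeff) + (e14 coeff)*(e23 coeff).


Plucker relation: af - be + cd
a*f = (-3)*4 = -12
b*e = 1*4 = 4
c*d = (-3)*(-3) = 9
af - be + cd = -12 - 4 + 9
= -7


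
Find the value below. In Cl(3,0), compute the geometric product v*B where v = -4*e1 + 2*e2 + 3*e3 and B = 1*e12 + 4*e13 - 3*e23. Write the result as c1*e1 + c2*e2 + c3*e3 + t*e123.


vB has grade-1 (vector) and grade-3 (trivector) parts: vB = (v _| B) + (v ^ B).
Vector part <vB>_1:
  e1: -v2*b12 - v3*b13 = -(2)*(1) - (3)*(4) = -14
  e2: v1*b12 - v3*b23 = (-4)*(1) - (3)*(-3) = 5
  e3: v1*b13 + v2*b23 = (-4)*(4) + (2)*(-3) = -22
Trivector part <vB>_3:
  e123: v1*b23 - v2*b13 + v3*b12 = (-4)*(-3) - (2)*(4) + (3)*(1) = 7
vB = -14*e1 + 5*e2 - 22*e3 + 7*e123


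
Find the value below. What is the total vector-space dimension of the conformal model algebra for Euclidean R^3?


The conformal model of R^3 uses Cl(4,1): the 3 Euclidean generators plus two extra orthogonal generators e+ (e+^2 = +1) and e- (e-^2 = -1), from which the null vectors e0, einf are built.
Number of generators m = 3 + 2 = 5.
dim Cl(p,q) = 2^m = 2^5 = 32


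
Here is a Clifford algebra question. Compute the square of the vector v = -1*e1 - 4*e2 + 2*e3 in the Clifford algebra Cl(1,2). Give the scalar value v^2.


v^2 = sum of c_i^2 * e_i^2
Positive signature terms (e_i^2 = +1): (-1)^2 = 1
Negative signature terms (e_j^2 = -1): (-4)^2 + 2^2 = 20
v^2 = 1 - 20 = -19


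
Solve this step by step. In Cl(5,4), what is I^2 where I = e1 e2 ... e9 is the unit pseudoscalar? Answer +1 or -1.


The pseudoscalar I = e1...e_n (product of all n generators) of Cl(p,q) satisfies I^2 = (-1)^(q + n(n-1)/2).
p = 5, q = 4, n = p + q = 9
n(n-1)/2 = 9 * 8 / 2 = 36
Exponent = q + n(n-1)/2 = 4 + 36 = 40
I^2 = (-1)^40 = +1


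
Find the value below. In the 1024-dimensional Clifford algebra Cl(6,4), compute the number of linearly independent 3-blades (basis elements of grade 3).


Number of grade-k basis blades in Cl(p,q) with n = p + q is C(n, k).
n = 6 + 4 = 10
C(10, 3) = 10! / (3! * 7!)
= 3628800 / (6 * 5040)
= 120


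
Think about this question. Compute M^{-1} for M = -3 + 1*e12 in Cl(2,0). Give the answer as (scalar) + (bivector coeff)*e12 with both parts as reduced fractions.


M = -3 + 1*e12, where e12^2 = -1.
Since M commutes with its reverse ~M = a - b*e12, M * ~M = a^2 - b^2*e12^2 = a^2 + b^2.
So M^{-1} = ~M / (a^2 + b^2) = (a - b*e12)/(a^2 + b^2).
a^2 + b^2 = 9 + 1 = 10
Scalar part = -3/10 = -3/10
Bivector coeff = -1/10 = -1/10
M^{-1} = -3/10 - 1/10*e12


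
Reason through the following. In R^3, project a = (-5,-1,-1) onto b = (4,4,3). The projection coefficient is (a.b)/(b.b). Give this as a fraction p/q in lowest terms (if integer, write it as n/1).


Projection coefficient = (a . b) / (b . b)
a . b = (-5)*4 + (-1)*4 + (-1)*3
= -20 + (-4) + (-3) = -27
b . b = 4^2 + 4^2 + 3^2
= 16 + 16 + 9 = 41
Coefficient = -27/41
In lowest terms: -27/41


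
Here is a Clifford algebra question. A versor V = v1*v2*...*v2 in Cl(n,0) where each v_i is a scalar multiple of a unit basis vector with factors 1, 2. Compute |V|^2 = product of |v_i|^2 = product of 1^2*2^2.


Each vector v_i has |v_i|^2 = s_i^2
Squared scales: 1^2 = 1, 2^2 = 4
|V|^2 = 1 * 4
= 4


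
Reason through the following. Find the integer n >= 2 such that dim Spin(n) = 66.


dim Spin(n) = dim so(n) = n(n-1)/2.
Solve n(n-1)/2 = 66, i.e. n^2 - n - 132 = 0.
Discriminant = 1 + 8*66 = 529
n = (1 + sqrt(529))/2 = (1 + 23)/2 = 12


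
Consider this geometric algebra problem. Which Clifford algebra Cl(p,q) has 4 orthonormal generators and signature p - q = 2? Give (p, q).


We need p + q = 4 and p - q = 2.
Adding: 2p = 4 + 2 = 6, so p = 3.
Then q = 4 - 3 = 1.
(p, q) = (3, 1)


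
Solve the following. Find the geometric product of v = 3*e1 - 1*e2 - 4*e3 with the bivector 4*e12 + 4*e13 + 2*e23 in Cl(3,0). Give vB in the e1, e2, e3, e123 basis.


vB has grade-1 (vector) and grade-3 (trivector) parts: vB = (v _| B) + (v ^ B).
Vector part <vB>_1:
  e1: -v2*b12 - v3*b13 = -(-1)*(4) - (-4)*(4) = 20
  e2: v1*b12 - v3*b23 = (3)*(4) - (-4)*(2) = 20
  e3: v1*b13 + v2*b23 = (3)*(4) + (-1)*(2) = 10
Trivector part <vB>_3:
  e123: v1*b23 - v2*b13 + v3*b12 = (3)*(2) - (-1)*(4) + (-4)*(4) = -6
vB = 20*e1 + 20*e2 + 10*e3 - 6*e123


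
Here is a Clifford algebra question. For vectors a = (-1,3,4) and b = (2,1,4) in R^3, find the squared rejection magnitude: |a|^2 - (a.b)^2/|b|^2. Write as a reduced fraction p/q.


|a|^2 = (-1)^2 + 3^2 + 4^2 = 26
|b|^2 = 2^2 + 1^2 + 4^2 = 21
a . b = (-1)*2 + 3*1 + 4*4 = 17
(a.b)^2 = 17^2 = 289
|rej|^2 = 26 - 289/21
= (546 - 289)/21
= 257/21
In lowest terms: 257/21


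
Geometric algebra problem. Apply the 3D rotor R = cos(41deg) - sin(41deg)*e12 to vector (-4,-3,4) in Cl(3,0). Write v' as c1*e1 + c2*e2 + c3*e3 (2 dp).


Rotor R = cos(41deg) - sin(41deg)*e12
Rotation angle theta = 2 * 41 = 82 degrees in the e12 plane (e1 -> e2).
The component perpendicular to the plane (e3) is invariant: v'_3 = v3 = 4.00
cos(82deg) = 0.1392, sin(82deg) = 0.9903
v'_1 = v1*cos(theta) - v2*sin(theta) = -4*0.1392 - (-3)*0.9903 = 2.41
v'_2 = v1*sin(theta) + v2*cos(theta) = -4*0.9903 + (-3)*0.1392 = -4.38
v' = 2.41*e1 - 4.38*e2 + 4.00*e3


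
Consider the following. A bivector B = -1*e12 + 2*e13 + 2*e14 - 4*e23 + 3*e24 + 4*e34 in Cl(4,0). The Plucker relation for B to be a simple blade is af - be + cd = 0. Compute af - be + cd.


Plucker relation: af - be + cd
a*f = (-1)*4 = -4
b*e = 2*3 = 6
c*d = 2*(-4) = -8
af - be + cd = -4 - 6 + (-8)
= -18


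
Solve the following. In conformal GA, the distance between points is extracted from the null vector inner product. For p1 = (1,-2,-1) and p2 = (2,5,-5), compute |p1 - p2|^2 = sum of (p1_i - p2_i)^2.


p1 - p2 = (-1, -7, 4)
|p1 - p2|^2 = (-1)^2 + (-7)^2 + 4^2
= 1 + 49 + 16
= 66


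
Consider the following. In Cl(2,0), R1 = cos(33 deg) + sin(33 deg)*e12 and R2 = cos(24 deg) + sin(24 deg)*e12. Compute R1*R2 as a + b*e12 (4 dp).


Same-plane rotors commute and their half-angles add:
R1*R2 = cos(a1 + a2) + sin(a1 + a2)*e12.
a1 + a2 = 33 + 24 = 57 deg
cos(57 deg) = 0.5446
sin(57 deg) = 0.8387
R1*R2 = 0.5446 + 0.8387*e12


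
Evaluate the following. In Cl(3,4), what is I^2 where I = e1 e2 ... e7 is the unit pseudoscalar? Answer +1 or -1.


The pseudoscalar I = e1...e_n (product of all n generators) of Cl(p,q) satisfies I^2 = (-1)^(q + n(n-1)/2).
p = 3, q = 4, n = p + q = 7
n(n-1)/2 = 7 * 6 / 2 = 21
Exponent = q + n(n-1)/2 = 4 + 21 = 25
I^2 = (-1)^25 = -1


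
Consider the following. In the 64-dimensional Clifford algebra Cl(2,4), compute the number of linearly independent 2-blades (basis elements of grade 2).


Number of grade-k basis blades in Cl(p,q) with n = p + q is C(n, k).
n = 2 + 4 = 6
C(6, 2) = 6! / (2! * 4!)
= 720 / (2 * 24)
= 15


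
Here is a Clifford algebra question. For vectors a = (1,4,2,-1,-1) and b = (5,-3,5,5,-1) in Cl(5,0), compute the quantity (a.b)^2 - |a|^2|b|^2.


a . b = 1*5 + 4*(-3) + 2*5 + (-1)*5 + (-1)*(-1)
= 5 + (-12) + 10 + (-5) + 1 = -1
|a|^2 = 1^2 + 4^2 + 2^2 + (-1)^2 + (-1)^2 = 23
|b|^2 = 5^2 + (-3)^2 + 5^2 + 5^2 + (-1)^2 = 85
(a.b)^2 = (-1)^2 = 1
|a|^2 * |b|^2 = 23 * 85 = 1955
Result = 1 - 1955 = -1954


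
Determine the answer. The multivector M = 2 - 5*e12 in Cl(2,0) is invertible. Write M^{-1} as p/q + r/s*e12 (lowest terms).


M = 2 - 5*e12, where e12^2 = -1.
Since M commutes with its reverse ~M = a - b*e12, M * ~M = a^2 - b^2*e12^2 = a^2 + b^2.
So M^{-1} = ~M / (a^2 + b^2) = (a - b*e12)/(a^2 + b^2).
a^2 + b^2 = 4 + 25 = 29
Scalar part = 2/29 = 2/29
Bivector coeff = 5/29 = 5/29
M^{-1} = 2/29 + 5/29*e12


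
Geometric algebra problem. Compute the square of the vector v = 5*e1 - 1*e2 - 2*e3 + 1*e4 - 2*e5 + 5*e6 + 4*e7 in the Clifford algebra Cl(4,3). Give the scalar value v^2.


v^2 = sum of c_i^2 * e_i^2
Positive signature terms (e_i^2 = +1): 5^2 + (-1)^2 + (-2)^2 + 1^2 = 31
Negative signature terms (e_j^2 = -1): (-2)^2 + 5^2 + 4^2 = 45
v^2 = 31 - 45 = -14


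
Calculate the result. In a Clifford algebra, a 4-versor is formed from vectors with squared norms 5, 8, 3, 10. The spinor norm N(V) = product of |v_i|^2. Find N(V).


Spinor norm N(V) = |v1|^2 * |v2|^2 * ... * |v4|^2
= 5 * 8 * 3 * 10
Running product: 5, 40, 120, 1200
N(V) = 1200


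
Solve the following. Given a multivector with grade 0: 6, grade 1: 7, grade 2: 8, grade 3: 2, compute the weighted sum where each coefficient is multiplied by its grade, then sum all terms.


Grade-weighted sum = sum of grade_k * coefficient_k
0*6 = 0
1*7 = 7
2*8 = 16
3*2 = 6
Total = 0 + 7 + 16 + 6 = 29


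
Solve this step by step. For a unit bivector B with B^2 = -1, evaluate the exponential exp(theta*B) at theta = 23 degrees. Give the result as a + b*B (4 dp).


For a unit bivector B with B^2 = -1, the exponential series gives
e^(theta*B) = cos(theta) + sin(theta)*B (the GA analogue of Euler's formula).
theta = 23 degrees = 0.401426 rad
cos(23 deg) = 0.9205
sin(23 deg) = 0.3907
exp(theta*B) = 0.9205 + 0.3907*B


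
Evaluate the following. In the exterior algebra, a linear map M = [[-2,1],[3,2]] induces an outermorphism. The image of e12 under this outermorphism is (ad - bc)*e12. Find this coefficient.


The outermorphism of a linear map f sends e1^e2 to f(e1)^f(e2).
f(e1) = -2*e1 + 3*e2
f(e2) = 1*e1 + 2*e2
f(e1) ^ f(e2) = (-2*e1 + 3*e2) ^ (1*e1 + 2*e2)
= (-2)*2*e12 + 3*1*e21
= (-4 - 3)*e12
= -7*e12
Coefficient = -7


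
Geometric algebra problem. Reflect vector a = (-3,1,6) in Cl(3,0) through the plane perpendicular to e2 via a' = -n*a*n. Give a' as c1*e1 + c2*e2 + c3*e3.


Reflection formula: a' = -n*a*n, with n = e2 (unit vector, n^2 = 1).
For reflection through hyperplane perp to e2:
The component along e2 flips sign, others stay.
a = (-3, 1, 6)
a' = (-3, -1, 6)
a' = -3*e1 - 1*e2 + 6*e3


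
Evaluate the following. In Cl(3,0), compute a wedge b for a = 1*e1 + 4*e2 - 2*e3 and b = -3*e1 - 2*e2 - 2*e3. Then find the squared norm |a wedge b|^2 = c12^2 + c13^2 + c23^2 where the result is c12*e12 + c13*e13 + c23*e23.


a wedge b = (a1*b2 - a2*b1)*e12 + (a1*b3 - a3*b1)*e13 + (a2*b3 - a3*b2)*e23
e12 coeff: 1*(-2) - 4*(-3) = -2 - (-12) = 10
e13 coeff: 1*(-2) - (-2)*(-3) = -2 - 6 = -8
e23 coeff: 4*(-2) - (-2)*(-2) = -8 - 4 = -12
|a wedge b|^2 = 10^2 + (-8)^2 + (-12)^2
= 100 + 64 + 144
= 308


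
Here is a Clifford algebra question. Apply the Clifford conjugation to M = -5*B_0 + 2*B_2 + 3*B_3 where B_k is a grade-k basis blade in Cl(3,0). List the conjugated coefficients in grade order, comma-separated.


Clifford conjugate sign for grade k: (-1)^(k(k+1)/2)
Grade 0: (-1)^(0*1/2) = (-1)^0 = 1, coeff -5 -> -5
Grade 2: (-1)^(2*3/2) = (-1)^3 = -1, coeff 2 -> -2
Grade 3: (-1)^(3*4/2) = (-1)^6 = 1, coeff 3 -> 3
Conjugated coefficients: -5, -2, 3


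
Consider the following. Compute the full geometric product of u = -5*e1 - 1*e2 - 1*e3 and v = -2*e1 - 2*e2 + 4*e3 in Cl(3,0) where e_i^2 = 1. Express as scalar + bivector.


In Cl(3,0): e_i^2 = 1, e_ie_j = -e_je_i for i != j.
Scalar part = u . v = (-5)*(-2) + (-1)*(-2) + (-1)*4
= 10 + 2 + (-4) = 8
e12 coeff = (-5)*(-2) - (-1)*(-2) = 10 - 2 = 8
e13 coeff = (-5)*4 - (-1)*(-2) = -20 - 2 = -22
e23 coeff = (-1)*4 - (-1)*(-2) = -4 - 2 = -6
uv = 8 + 8*e12 - 22*e13 - 6*e23


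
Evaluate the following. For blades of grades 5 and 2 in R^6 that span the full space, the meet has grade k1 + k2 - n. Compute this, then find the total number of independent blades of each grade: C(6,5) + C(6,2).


Meet grade = grade(A) + grade(B) - n
= 5 + 2 - 6 = 1
C(6,5) = 6
C(6,2) = 15
dim_A + dim_B = 6 + 15 = 21


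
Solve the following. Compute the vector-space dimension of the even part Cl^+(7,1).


Even subalgebra dimension = 2^(n-1)
n = 7 + 1 = 8
2^(8 - 1) = 2^7 = 128
Verification: sum of C(8,k) for even k = 1 + 28 + 70 + 28 + 1 = 128
Result = 128


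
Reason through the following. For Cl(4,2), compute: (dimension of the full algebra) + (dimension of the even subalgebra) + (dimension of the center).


n = 4 + 2 = 6
Total dim = 2^6 = 64
Even subalgebra dim = 2^5 = 32
n is even, so center dim = 1
Sum = 64 + 32 + 1 = 97


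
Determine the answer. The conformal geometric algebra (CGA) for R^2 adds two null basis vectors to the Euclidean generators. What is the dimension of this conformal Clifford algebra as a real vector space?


The conformal model of R^2 uses Cl(3,1): the 2 Euclidean generators plus two extra orthogonal generators e+ (e+^2 = +1) and e- (e-^2 = -1), from which the null vectors e0, einf are built.
Number of generators m = 2 + 2 = 4.
dim Cl(p,q) = 2^m = 2^4 = 16


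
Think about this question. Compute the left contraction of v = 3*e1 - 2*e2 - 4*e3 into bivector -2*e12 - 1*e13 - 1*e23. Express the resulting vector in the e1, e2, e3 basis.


Left contraction v _| B = <vB>_1 (grade-1 part of the geometric product vB).
Using e1_|e12 = e2, e2_|e12 = -e1, e1_|e13 = e3, e3_|e13 = -e1, e2_|e23 = e3, e3_|e23 = -e2:
e1 coeff: -v2*b12 - v3*b13 = -(-2)*(-2) - (-4)*(-1) = -8
e2 coeff: v1*b12 - v3*b23 = (3)*(-2) - (-4)*(-1) = -10
e3 coeff: v1*b13 + v2*b23 = (3)*(-1) + (-2)*(-1) = -1
v _| B = -8*e1 - 10*e2 - 1*e3


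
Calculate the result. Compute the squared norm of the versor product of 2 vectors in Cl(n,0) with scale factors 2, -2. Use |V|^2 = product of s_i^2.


Each vector v_i has |v_i|^2 = s_i^2
Squared scales: 2^2 = 4, (-2)^2 = 4
|V|^2 = 4 * 4
= 16


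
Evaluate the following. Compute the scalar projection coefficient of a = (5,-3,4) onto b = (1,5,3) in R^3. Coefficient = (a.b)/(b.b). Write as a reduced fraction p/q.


Projection coefficient = (a . b) / (b . b)
a . b = 5*1 + (-3)*5 + 4*3
= 5 + (-15) + 12 = 2
b . b = 1^2 + 5^2 + 3^2
= 1 + 25 + 9 = 35
Coefficient = 2/35
In lowest terms: 2/35


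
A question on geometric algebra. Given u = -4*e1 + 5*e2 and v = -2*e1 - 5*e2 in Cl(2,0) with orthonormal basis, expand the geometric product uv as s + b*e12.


Expand: (-4*e1 + 5*e2)(-2*e1 - 5*e2)
= (-4)*(-2)*e1e1 + (-4)*(-5)*e1e2 + 5*(-2)*e2e1 + 5*(-5)*e2e2
Using e1^2 = e2^2 = 1, e2e1 = -e1e2:
Scalar part s = (-4)*(-2) + 5*(-5) = 8 + (-25) = -17
Bivector part b = (-4)*(-5) - 5*(-2) = 20 - (-10) = 30
uv = -17 + 30*e12


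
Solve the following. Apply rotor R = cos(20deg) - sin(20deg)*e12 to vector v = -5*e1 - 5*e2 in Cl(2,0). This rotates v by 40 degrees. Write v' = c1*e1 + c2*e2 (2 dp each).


Rotor R = cos(20deg) - sin(20deg)*e12
Rotation angle theta = 2 * 20 = 40 degrees
v' = R*v*~R rotates v by theta.
cos(40deg) = 0.7660, sin(40deg) = 0.6428
v'_1 = -5*cos(40deg) - (-5)*sin(40deg)
= -5*0.7660 - (-5)*0.6428
= -0.62
v'_2 = -5*sin(40deg) + (-5)*cos(40deg)
= -5*0.6428 + (-5)*0.7660
= -7.04
v' = -0.62*e1 - 7.04*e2


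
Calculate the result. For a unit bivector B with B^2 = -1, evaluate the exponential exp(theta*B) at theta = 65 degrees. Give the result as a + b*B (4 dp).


For a unit bivector B with B^2 = -1, the exponential series gives
e^(theta*B) = cos(theta) + sin(theta)*B (the GA analogue of Euler's formula).
theta = 65 degrees = 1.134464 rad
cos(65 deg) = 0.4226
sin(65 deg) = 0.9063
exp(theta*B) = 0.4226 + 0.9063*B


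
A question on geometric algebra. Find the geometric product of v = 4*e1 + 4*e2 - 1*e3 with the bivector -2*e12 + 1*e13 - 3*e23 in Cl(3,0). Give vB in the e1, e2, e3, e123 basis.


vB has grade-1 (vector) and grade-3 (trivector) parts: vB = (v _| B) + (v ^ B).
Vector part <vB>_1:
  e1: -v2*b12 - v3*b13 = -(4)*(-2) - (-1)*(1) = 9
  e2: v1*b12 - v3*b23 = (4)*(-2) - (-1)*(-3) = -11
  e3: v1*b13 + v2*b23 = (4)*(1) + (4)*(-3) = -8
Trivector part <vB>_3:
  e123: v1*b23 - v2*b13 + v3*b12 = (4)*(-3) - (4)*(1) + (-1)*(-2) = -14
vB = 9*e1 - 11*e2 - 8*e3 - 14*e123


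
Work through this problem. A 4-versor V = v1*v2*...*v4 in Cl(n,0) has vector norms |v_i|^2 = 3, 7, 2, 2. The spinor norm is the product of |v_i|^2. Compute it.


Spinor norm N(V) = |v1|^2 * |v2|^2 * ... * |v4|^2
= 3 * 7 * 2 * 2
Running product: 3, 21, 42, 84
N(V) = 84


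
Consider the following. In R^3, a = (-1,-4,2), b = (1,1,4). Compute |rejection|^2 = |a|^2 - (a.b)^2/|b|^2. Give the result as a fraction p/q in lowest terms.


|a|^2 = (-1)^2 + (-4)^2 + 2^2 = 21
|b|^2 = 1^2 + 1^2 + 4^2 = 18
a . b = (-1)*1 + (-4)*1 + 2*4 = 3
(a.b)^2 = 3^2 = 9
|rej|^2 = 21 - 9/18
= (378 - 9)/18
= 369/18
In lowest terms: 41/2


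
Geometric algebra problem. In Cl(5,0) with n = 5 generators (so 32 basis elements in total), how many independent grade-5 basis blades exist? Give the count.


Number of grade-k basis blades in Cl(p,q) with n = p + q is C(n, k).
n = 5 + 0 = 5
C(5, 5) = 5! / (5! * 0!)
= 120 / (120 * 1)
= 1


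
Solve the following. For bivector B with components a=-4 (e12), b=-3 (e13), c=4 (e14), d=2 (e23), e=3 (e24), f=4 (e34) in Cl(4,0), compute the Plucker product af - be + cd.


Plucker relation: af - be + cd
a*f = (-4)*4 = -16
b*e = (-3)*3 = -9
c*d = 4*2 = 8
af - be + cd = -16 - (-9) + 8
= 1


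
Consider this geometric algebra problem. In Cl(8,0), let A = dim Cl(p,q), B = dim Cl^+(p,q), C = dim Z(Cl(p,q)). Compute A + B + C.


n = 8 + 0 = 8
Total dim = 2^8 = 256
Even subalgebra dim = 2^7 = 128
n is even, so center dim = 1
Sum = 256 + 128 + 1 = 385


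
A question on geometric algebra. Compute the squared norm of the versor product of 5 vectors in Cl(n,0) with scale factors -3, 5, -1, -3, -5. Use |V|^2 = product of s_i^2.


Each vector v_i has |v_i|^2 = s_i^2
Squared scales: (-3)^2 = 9, 5^2 = 25, (-1)^2 = 1, (-3)^2 = 9, (-5)^2 = 25
|V|^2 = 9 * 25 * 1 * 9 * 25
= 50625


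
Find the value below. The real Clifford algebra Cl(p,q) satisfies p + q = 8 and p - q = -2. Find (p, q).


We need p + q = 8 and p - q = -2.
Adding: 2p = 8 + (-2) = 6, so p = 3.
Then q = 8 - 3 = 5.
(p, q) = (3, 5)


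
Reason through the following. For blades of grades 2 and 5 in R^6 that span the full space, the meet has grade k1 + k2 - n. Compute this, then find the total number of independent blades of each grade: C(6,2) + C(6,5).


Meet grade = grade(A) + grade(B) - n
= 2 + 5 - 6 = 1
C(6,2) = 15
C(6,5) = 6
dim_A + dim_B = 15 + 6 = 21


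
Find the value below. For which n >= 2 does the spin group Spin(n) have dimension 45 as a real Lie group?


dim Spin(n) = dim so(n) = n(n-1)/2.
Solve n(n-1)/2 = 45, i.e. n^2 - n - 90 = 0.
Discriminant = 1 + 8*45 = 361
n = (1 + sqrt(361))/2 = (1 + 19)/2 = 10


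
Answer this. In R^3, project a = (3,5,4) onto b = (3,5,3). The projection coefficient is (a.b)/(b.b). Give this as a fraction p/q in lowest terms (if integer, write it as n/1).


Projection coefficient = (a . b) / (b . b)
a . b = 3*3 + 5*5 + 4*3
= 9 + 25 + 12 = 46
b . b = 3^2 + 5^2 + 3^2
= 9 + 25 + 9 = 43
Coefficient = 46/43
In lowest terms: 46/43


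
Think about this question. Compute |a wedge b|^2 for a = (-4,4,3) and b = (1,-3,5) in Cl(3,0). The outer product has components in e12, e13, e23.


a wedge b = (a1*b2 - a2*b1)*e12 + (a1*b3 - a3*b1)*e13 + (a2*b3 - a3*b2)*e23
e12 coeff: (-4)*(-3) - 4*1 = 12 - 4 = 8
e13 coeff: (-4)*5 - 3*1 = -20 - 3 = -23
e23 coeff: 4*5 - 3*(-3) = 20 - (-9) = 29
|a wedge b|^2 = 8^2 + (-23)^2 + 29^2
= 64 + 529 + 841
= 1434


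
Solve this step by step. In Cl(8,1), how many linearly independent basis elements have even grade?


Even subalgebra dimension = 2^(n-1)
n = 8 + 1 = 9
2^(9 - 1) = 2^8 = 256
Verification: sum of C(9,k) for even k = 1 + 36 + 126 + 84 + 9 = 256
Result = 256


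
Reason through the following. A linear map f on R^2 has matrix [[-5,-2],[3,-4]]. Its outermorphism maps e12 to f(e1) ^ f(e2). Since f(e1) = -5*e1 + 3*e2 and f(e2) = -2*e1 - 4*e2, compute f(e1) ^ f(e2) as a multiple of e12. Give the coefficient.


The outermorphism of a linear map f sends e1^e2 to f(e1)^f(e2).
f(e1) = -5*e1 + 3*e2
f(e2) = -2*e1 - 4*e2
f(e1) ^ f(e2) = (-5*e1 + 3*e2) ^ (-2*e1 - 4*e2)
= (-5)*(-4)*e12 + 3*(-2)*e21
= (20 - (-6))*e12
= 26*e12
Coefficient = 26


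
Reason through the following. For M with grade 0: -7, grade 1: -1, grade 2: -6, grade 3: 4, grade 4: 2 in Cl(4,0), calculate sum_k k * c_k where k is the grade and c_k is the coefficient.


Grade-weighted sum = sum of grade_k * coefficient_k
0*(-7) = 0
1*(-1) = -1
2*(-6) = -12
3*4 = 12
4*2 = 8
Total = 0 + (-1) + (-12) + 12 + 8 = 7


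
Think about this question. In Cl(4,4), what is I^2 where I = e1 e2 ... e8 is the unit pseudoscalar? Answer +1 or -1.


The pseudoscalar I = e1...e_n (product of all n generators) of Cl(p,q) satisfies I^2 = (-1)^(q + n(n-1)/2).
p = 4, q = 4, n = p + q = 8
n(n-1)/2 = 8 * 7 / 2 = 28
Exponent = q + n(n-1)/2 = 4 + 28 = 32
I^2 = (-1)^32 = +1


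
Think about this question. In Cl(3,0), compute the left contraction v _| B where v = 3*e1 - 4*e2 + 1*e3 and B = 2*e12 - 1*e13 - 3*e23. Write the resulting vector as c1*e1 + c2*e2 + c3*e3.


Left contraction v _| B = <vB>_1 (grade-1 part of the geometric product vB).
Using e1_|e12 = e2, e2_|e12 = -e1, e1_|e13 = e3, e3_|e13 = -e1, e2_|e23 = e3, e3_|e23 = -e2:
e1 coeff: -v2*b12 - v3*b13 = -(-4)*(2) - (1)*(-1) = 9
e2 coeff: v1*b12 - v3*b23 = (3)*(2) - (1)*(-3) = 9
e3 coeff: v1*b13 + v2*b23 = (3)*(-1) + (-4)*(-3) = 9
v _| B = 9*e1 + 9*e2 + 9*e3


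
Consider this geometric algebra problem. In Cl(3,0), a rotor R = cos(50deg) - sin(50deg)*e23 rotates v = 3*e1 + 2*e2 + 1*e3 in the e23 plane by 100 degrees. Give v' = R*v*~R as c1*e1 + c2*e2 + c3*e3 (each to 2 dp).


Rotor R = cos(50deg) - sin(50deg)*e23
Rotation angle theta = 2 * 50 = 100 degrees in the e23 plane (e2 -> e3).
The component perpendicular to the plane (e1) is invariant: v'_1 = v1 = 3.00
cos(100deg) = -0.1736, sin(100deg) = 0.9848
v'_2 = v2*cos(theta) - v3*sin(theta) = 2*(-0.1736) - 1*0.9848 = -1.33
v'_3 = v2*sin(theta) + v3*cos(theta) = 2*0.9848 + 1*(-0.1736) = 1.80
v' = 3.00*e1 - 1.33*e2 + 1.80*e3
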